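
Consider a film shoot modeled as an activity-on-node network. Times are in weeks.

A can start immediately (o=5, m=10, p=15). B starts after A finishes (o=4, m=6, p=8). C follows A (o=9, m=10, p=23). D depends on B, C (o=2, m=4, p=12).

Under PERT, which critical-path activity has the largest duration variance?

te_A = (5 + 4·10 + 15)/6 = 60/6 = 10; σ²_A = ((15−5)/6)² = 2.778
te_B = (4 + 4·6 + 8)/6 = 36/6 = 6; σ²_B = ((8−4)/6)² = 0.444
te_C = (9 + 4·10 + 23)/6 = 72/6 = 12; σ²_C = ((23−9)/6)² = 5.444
te_D = (2 + 4·4 + 12)/6 = 30/6 = 5; σ²_D = ((12−2)/6)² = 2.778

Forward pass:
ES_A = 0; EF_A = 10
ES_B = 10; EF_B = 10+6 = 16
ES_C = 10; EF_C = 10+12 = 22
ES_D = max(EF_B=16, EF_C=22) = 22; EF_D = 22+5 = 27
Expected project duration μ = 27 weeks. Critical path: A → C → D.

Variances on critical path: σ²_A=2.778, σ²_C=5.444, σ²_D=2.778.
Largest is σ²_C = 5.444.

C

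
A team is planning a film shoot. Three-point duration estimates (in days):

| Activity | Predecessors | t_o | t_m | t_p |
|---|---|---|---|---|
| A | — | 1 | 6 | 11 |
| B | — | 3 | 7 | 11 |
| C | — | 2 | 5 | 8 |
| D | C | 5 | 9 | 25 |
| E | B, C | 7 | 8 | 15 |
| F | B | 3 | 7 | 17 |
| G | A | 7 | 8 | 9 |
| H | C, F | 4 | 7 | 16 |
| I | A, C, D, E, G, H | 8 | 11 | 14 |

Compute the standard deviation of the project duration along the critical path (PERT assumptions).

te_A = (1 + 4·6 + 11)/6 = 36/6 = 6; σ²_A = ((11−1)/6)² = 2.778
te_B = (3 + 4·7 + 11)/6 = 42/6 = 7; σ²_B = ((11−3)/6)² = 1.778
te_C = (2 + 4·5 + 8)/6 = 30/6 = 5; σ²_C = ((8−2)/6)² = 1.000
te_D = (5 + 4·9 + 25)/6 = 66/6 = 11; σ²_D = ((25−5)/6)² = 11.111
te_E = (7 + 4·8 + 15)/6 = 54/6 = 9; σ²_E = ((15−7)/6)² = 1.778
te_F = (3 + 4·7 + 17)/6 = 48/6 = 8; σ²_F = ((17−3)/6)² = 5.444
te_G = (7 + 4·8 + 9)/6 = 48/6 = 8; σ²_G = ((9−7)/6)² = 0.111
te_H = (4 + 4·7 + 16)/6 = 48/6 = 8; σ²_H = ((16−4)/6)² = 4.000
te_I = (8 + 4·11 + 14)/6 = 66/6 = 11; σ²_I = ((14−8)/6)² = 1.000

Forward pass:
ES_A = 0; EF_A = 6
ES_B = 0; EF_B = 7
ES_C = 0; EF_C = 5
ES_D = 5; EF_D = 5+11 = 16
ES_E = max(EF_B=7, EF_C=5) = 7; EF_E = 7+9 = 16
ES_F = 7; EF_F = 7+8 = 15
ES_G = 6; EF_G = 6+8 = 14
ES_H = max(EF_C=5, EF_F=15) = 15; EF_H = 15+8 = 23
ES_I = max(EF_A=6, EF_C=5, EF_D=16, EF_E=16, EF_G=14, EF_H=23) = 23; EF_I = 23+11 = 34
Expected project duration μ = 34 days. Critical path: B → F → H → I.

Variance along critical path = 1.778 + 5.444 + 4.000 + 1.000 = 12.222
σ = √12.222 = 3.496 days

3.50 days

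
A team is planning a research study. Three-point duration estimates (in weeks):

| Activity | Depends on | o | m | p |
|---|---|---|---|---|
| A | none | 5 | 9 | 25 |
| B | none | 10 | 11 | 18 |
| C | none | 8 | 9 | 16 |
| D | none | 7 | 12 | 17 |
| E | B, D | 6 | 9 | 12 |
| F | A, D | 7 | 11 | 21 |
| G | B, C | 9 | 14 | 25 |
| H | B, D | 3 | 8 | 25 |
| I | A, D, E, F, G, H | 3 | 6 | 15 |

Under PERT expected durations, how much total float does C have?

2 weeks

te_A = (5 + 4·9 + 25)/6 = 66/6 = 11
te_B = (10 + 4·11 + 18)/6 = 72/6 = 12
te_C = (8 + 4·9 + 16)/6 = 60/6 = 10
te_D = (7 + 4·12 + 17)/6 = 72/6 = 12
te_E = (6 + 4·9 + 12)/6 = 54/6 = 9
te_F = (7 + 4·11 + 21)/6 = 72/6 = 12
te_G = (9 + 4·14 + 25)/6 = 90/6 = 15
te_H = (3 + 4·8 + 25)/6 = 60/6 = 10
te_I = (3 + 4·6 + 15)/6 = 42/6 = 7

Forward pass:
ES_A = 0; EF_A = 11
ES_B = 0; EF_B = 12
ES_C = 0; EF_C = 10
ES_D = 0; EF_D = 12
ES_E = max(EF_B=12, EF_D=12) = 12; EF_E = 12+9 = 21
ES_F = max(EF_A=11, EF_D=12) = 12; EF_F = 12+12 = 24
ES_G = max(EF_B=12, EF_C=10) = 12; EF_G = 12+15 = 27
ES_H = max(EF_B=12, EF_D=12) = 12; EF_H = 12+10 = 22
ES_I = max(EF_A=11, EF_D=12, EF_E=21, EF_F=24, EF_G=27, EF_H=22) = 27; EF_I = 27+7 = 34
Expected project duration μ = 34 weeks. Critical path: B → G → I.

Backward pass:
LF_I = 34; LS_I = 34−7 = 27
LF_H = LS_I = 27; LS_H = 27−10 = 17
LF_G = LS_I = 27; LS_G = 27−15 = 12
LF_F = LS_I = 27; LS_F = 27−12 = 15
LF_E = LS_I = 27; LS_E = 27−9 = 18
LF_D = min(LS_E=18, LS_F=15, LS_H=17, LS_I=27) = 15; LS_D = 15−12 = 3
LF_C = LS_G = 12; LS_C = 12−10 = 2
LF_B = min(LS_E=18, LS_G=12, LS_H=17) = 12; LS_B = 12−12 = 0
LF_A = min(LS_F=15, LS_I=27) = 15; LS_A = 15−11 = 4
Slack_C = LS_C − ES_C = 2 − 0 = 2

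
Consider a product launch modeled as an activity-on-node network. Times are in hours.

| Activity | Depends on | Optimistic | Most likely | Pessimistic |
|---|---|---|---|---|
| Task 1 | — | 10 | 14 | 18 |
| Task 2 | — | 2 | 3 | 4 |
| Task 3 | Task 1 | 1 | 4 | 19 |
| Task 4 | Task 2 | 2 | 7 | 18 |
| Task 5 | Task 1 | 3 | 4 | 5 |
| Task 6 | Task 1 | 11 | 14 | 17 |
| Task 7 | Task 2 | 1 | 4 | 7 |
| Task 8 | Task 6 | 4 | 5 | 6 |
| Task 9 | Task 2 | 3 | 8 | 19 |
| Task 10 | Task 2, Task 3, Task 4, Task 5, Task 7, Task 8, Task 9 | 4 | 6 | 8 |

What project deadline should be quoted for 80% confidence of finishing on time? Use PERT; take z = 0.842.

40.5 hours

te_Task 1 = (10 + 4·14 + 18)/6 = 84/6 = 14; σ²_Task 1 = ((18−10)/6)² = 1.778
te_Task 2 = (2 + 4·3 + 4)/6 = 18/6 = 3; σ²_Task 2 = ((4−2)/6)² = 0.111
te_Task 3 = (1 + 4·4 + 19)/6 = 36/6 = 6; σ²_Task 3 = ((19−1)/6)² = 9.000
te_Task 4 = (2 + 4·7 + 18)/6 = 48/6 = 8; σ²_Task 4 = ((18−2)/6)² = 7.111
te_Task 5 = (3 + 4·4 + 5)/6 = 24/6 = 4; σ²_Task 5 = ((5−3)/6)² = 0.111
te_Task 6 = (11 + 4·14 + 17)/6 = 84/6 = 14; σ²_Task 6 = ((17−11)/6)² = 1.000
te_Task 7 = (1 + 4·4 + 7)/6 = 24/6 = 4; σ²_Task 7 = ((7−1)/6)² = 1.000
te_Task 8 = (4 + 4·5 + 6)/6 = 30/6 = 5; σ²_Task 8 = ((6−4)/6)² = 0.111
te_Task 9 = (3 + 4·8 + 19)/6 = 54/6 = 9; σ²_Task 9 = ((19−3)/6)² = 7.111
te_Task 10 = (4 + 4·6 + 8)/6 = 36/6 = 6; σ²_Task 10 = ((8−4)/6)² = 0.444

Forward pass:
ES_Task 1 = 0; EF_Task 1 = 14
ES_Task 2 = 0; EF_Task 2 = 3
ES_Task 3 = 14; EF_Task 3 = 14+6 = 20
ES_Task 4 = 3; EF_Task 4 = 3+8 = 11
ES_Task 5 = 14; EF_Task 5 = 14+4 = 18
ES_Task 6 = 14; EF_Task 6 = 14+14 = 28
ES_Task 7 = 3; EF_Task 7 = 3+4 = 7
ES_Task 8 = 28; EF_Task 8 = 28+5 = 33
ES_Task 9 = 3; EF_Task 9 = 3+9 = 12
ES_Task 10 = max(EF_Task 2=3, EF_Task 3=20, EF_Task 4=11, EF_Task 5=18, EF_Task 7=7, EF_Task 8=33, EF_Task 9=12) = 33; EF_Task 10 = 33+6 = 39
Expected project duration μ = 39 hours. Critical path: Task 1 → Task 6 → Task 8 → Task 10.

Variance along critical path = 1.778 + 1.000 + 0.111 + 0.444 = 3.333; σ = 1.826 hours.
D = μ + z·σ = 39 + 0.842·1.826 = 40.5 hours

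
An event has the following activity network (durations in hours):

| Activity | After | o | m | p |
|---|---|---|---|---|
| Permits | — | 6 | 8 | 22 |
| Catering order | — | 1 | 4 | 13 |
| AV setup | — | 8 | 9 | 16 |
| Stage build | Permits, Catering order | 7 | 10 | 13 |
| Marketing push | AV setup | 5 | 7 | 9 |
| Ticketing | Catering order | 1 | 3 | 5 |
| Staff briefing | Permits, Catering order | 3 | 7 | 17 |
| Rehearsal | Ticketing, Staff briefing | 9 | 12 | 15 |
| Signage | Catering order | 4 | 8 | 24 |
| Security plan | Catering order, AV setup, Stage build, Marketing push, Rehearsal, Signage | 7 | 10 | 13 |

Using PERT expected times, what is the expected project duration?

40 hours

te_Permits = (6 + 4·8 + 22)/6 = 60/6 = 10
te_Catering order = (1 + 4·4 + 13)/6 = 30/6 = 5
te_AV setup = (8 + 4·9 + 16)/6 = 60/6 = 10
te_Stage build = (7 + 4·10 + 13)/6 = 60/6 = 10
te_Marketing push = (5 + 4·7 + 9)/6 = 42/6 = 7
te_Ticketing = (1 + 4·3 + 5)/6 = 18/6 = 3
te_Staff briefing = (3 + 4·7 + 17)/6 = 48/6 = 8
te_Rehearsal = (9 + 4·12 + 15)/6 = 72/6 = 12
te_Signage = (4 + 4·8 + 24)/6 = 60/6 = 10
te_Security plan = (7 + 4·10 + 13)/6 = 60/6 = 10

Forward pass:
ES_Permits = 0; EF_Permits = 10
ES_Catering order = 0; EF_Catering order = 5
ES_AV setup = 0; EF_AV setup = 10
ES_Stage build = max(EF_Permits=10, EF_Catering order=5) = 10; EF_Stage build = 10+10 = 20
ES_Marketing push = 10; EF_Marketing push = 10+7 = 17
ES_Ticketing = 5; EF_Ticketing = 5+3 = 8
ES_Staff briefing = max(EF_Permits=10, EF_Catering order=5) = 10; EF_Staff briefing = 10+8 = 18
ES_Rehearsal = max(EF_Ticketing=8, EF_Staff briefing=18) = 18; EF_Rehearsal = 18+12 = 30
ES_Signage = 5; EF_Signage = 5+10 = 15
ES_Security plan = max(EF_Catering order=5, EF_AV setup=10, EF_Stage build=20, EF_Marketing push=17, EF_Rehearsal=30, EF_Signage=15) = 30; EF_Security plan = 30+10 = 40
Expected project duration μ = 40 hours. Critical path: Permits → Staff briefing → Rehearsal → Security plan.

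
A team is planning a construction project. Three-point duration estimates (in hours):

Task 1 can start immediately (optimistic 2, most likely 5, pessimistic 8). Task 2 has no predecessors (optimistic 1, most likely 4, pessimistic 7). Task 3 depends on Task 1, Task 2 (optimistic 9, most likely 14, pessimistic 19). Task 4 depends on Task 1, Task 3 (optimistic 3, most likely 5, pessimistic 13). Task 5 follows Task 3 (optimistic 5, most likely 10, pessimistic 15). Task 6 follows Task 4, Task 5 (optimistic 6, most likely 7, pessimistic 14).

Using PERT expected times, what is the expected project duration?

37 hours

te_Task 1 = (2 + 4·5 + 8)/6 = 30/6 = 5
te_Task 2 = (1 + 4·4 + 7)/6 = 24/6 = 4
te_Task 3 = (9 + 4·14 + 19)/6 = 84/6 = 14
te_Task 4 = (3 + 4·5 + 13)/6 = 36/6 = 6
te_Task 5 = (5 + 4·10 + 15)/6 = 60/6 = 10
te_Task 6 = (6 + 4·7 + 14)/6 = 48/6 = 8

Forward pass:
ES_Task 1 = 0; EF_Task 1 = 5
ES_Task 2 = 0; EF_Task 2 = 4
ES_Task 3 = max(EF_Task 1=5, EF_Task 2=4) = 5; EF_Task 3 = 5+14 = 19
ES_Task 4 = max(EF_Task 1=5, EF_Task 3=19) = 19; EF_Task 4 = 19+6 = 25
ES_Task 5 = 19; EF_Task 5 = 19+10 = 29
ES_Task 6 = max(EF_Task 4=25, EF_Task 5=29) = 29; EF_Task 6 = 29+8 = 37
Expected project duration μ = 37 hours. Critical path: Task 1 → Task 3 → Task 5 → Task 6.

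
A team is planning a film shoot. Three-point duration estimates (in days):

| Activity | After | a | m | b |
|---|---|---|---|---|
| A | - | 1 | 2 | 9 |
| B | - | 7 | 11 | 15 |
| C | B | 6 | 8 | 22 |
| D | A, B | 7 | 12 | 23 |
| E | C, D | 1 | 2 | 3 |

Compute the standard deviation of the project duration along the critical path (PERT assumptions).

3.00 days

te_A = (1 + 4·2 + 9)/6 = 18/6 = 3; σ²_A = ((9−1)/6)² = 1.778
te_B = (7 + 4·11 + 15)/6 = 66/6 = 11; σ²_B = ((15−7)/6)² = 1.778
te_C = (6 + 4·8 + 22)/6 = 60/6 = 10; σ²_C = ((22−6)/6)² = 7.111
te_D = (7 + 4·12 + 23)/6 = 78/6 = 13; σ²_D = ((23−7)/6)² = 7.111
te_E = (1 + 4·2 + 3)/6 = 12/6 = 2; σ²_E = ((3−1)/6)² = 0.111

Forward pass:
ES_A = 0; EF_A = 3
ES_B = 0; EF_B = 11
ES_C = 11; EF_C = 11+10 = 21
ES_D = max(EF_A=3, EF_B=11) = 11; EF_D = 11+13 = 24
ES_E = max(EF_C=21, EF_D=24) = 24; EF_E = 24+2 = 26
Expected project duration μ = 26 days. Critical path: B → D → E.

Variance along critical path = 1.778 + 7.111 + 0.111 = 9.000
σ = √9.000 = 3.000 days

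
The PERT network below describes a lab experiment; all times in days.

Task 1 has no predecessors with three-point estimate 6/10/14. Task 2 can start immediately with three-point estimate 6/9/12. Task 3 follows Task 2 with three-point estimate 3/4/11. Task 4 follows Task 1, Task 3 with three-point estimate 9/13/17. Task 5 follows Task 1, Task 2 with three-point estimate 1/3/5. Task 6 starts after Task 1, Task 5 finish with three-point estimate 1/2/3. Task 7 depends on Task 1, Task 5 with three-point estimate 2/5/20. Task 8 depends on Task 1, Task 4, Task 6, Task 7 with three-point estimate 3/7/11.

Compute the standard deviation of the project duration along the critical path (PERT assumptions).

2.52 days

te_Task 1 = (6 + 4·10 + 14)/6 = 60/6 = 10; σ²_Task 1 = ((14−6)/6)² = 1.778
te_Task 2 = (6 + 4·9 + 12)/6 = 54/6 = 9; σ²_Task 2 = ((12−6)/6)² = 1.000
te_Task 3 = (3 + 4·4 + 11)/6 = 30/6 = 5; σ²_Task 3 = ((11−3)/6)² = 1.778
te_Task 4 = (9 + 4·13 + 17)/6 = 78/6 = 13; σ²_Task 4 = ((17−9)/6)² = 1.778
te_Task 5 = (1 + 4·3 + 5)/6 = 18/6 = 3; σ²_Task 5 = ((5−1)/6)² = 0.444
te_Task 6 = (1 + 4·2 + 3)/6 = 12/6 = 2; σ²_Task 6 = ((3−1)/6)² = 0.111
te_Task 7 = (2 + 4·5 + 20)/6 = 42/6 = 7; σ²_Task 7 = ((20−2)/6)² = 9.000
te_Task 8 = (3 + 4·7 + 11)/6 = 42/6 = 7; σ²_Task 8 = ((11−3)/6)² = 1.778

Forward pass:
ES_Task 1 = 0; EF_Task 1 = 10
ES_Task 2 = 0; EF_Task 2 = 9
ES_Task 3 = 9; EF_Task 3 = 9+5 = 14
ES_Task 4 = max(EF_Task 1=10, EF_Task 3=14) = 14; EF_Task 4 = 14+13 = 27
ES_Task 5 = max(EF_Task 1=10, EF_Task 2=9) = 10; EF_Task 5 = 10+3 = 13
ES_Task 6 = max(EF_Task 1=10, EF_Task 5=13) = 13; EF_Task 6 = 13+2 = 15
ES_Task 7 = max(EF_Task 1=10, EF_Task 5=13) = 13; EF_Task 7 = 13+7 = 20
ES_Task 8 = max(EF_Task 1=10, EF_Task 4=27, EF_Task 6=15, EF_Task 7=20) = 27; EF_Task 8 = 27+7 = 34
Expected project duration μ = 34 days. Critical path: Task 2 → Task 3 → Task 4 → Task 8.

Variance along critical path = 1.000 + 1.778 + 1.778 + 1.778 = 6.333
σ = √6.333 = 2.517 days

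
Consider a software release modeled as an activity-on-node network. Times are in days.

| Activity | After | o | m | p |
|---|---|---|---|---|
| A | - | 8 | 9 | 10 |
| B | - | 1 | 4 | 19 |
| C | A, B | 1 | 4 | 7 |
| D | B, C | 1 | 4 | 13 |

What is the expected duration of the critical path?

18 days

te_A = (8 + 4·9 + 10)/6 = 54/6 = 9
te_B = (1 + 4·4 + 19)/6 = 36/6 = 6
te_C = (1 + 4·4 + 7)/6 = 24/6 = 4
te_D = (1 + 4·4 + 13)/6 = 30/6 = 5

Forward pass:
ES_A = 0; EF_A = 9
ES_B = 0; EF_B = 6
ES_C = max(EF_A=9, EF_B=6) = 9; EF_C = 9+4 = 13
ES_D = max(EF_B=6, EF_C=13) = 13; EF_D = 13+5 = 18
Expected project duration μ = 18 days. Critical path: A → C → D.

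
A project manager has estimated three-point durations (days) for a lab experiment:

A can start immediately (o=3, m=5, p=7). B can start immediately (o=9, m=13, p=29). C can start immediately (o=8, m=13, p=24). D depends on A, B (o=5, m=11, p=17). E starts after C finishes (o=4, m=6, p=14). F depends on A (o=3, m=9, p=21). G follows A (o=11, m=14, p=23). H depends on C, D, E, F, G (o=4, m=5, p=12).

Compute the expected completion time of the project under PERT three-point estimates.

32 days

te_A = (3 + 4·5 + 7)/6 = 30/6 = 5
te_B = (9 + 4·13 + 29)/6 = 90/6 = 15
te_C = (8 + 4·13 + 24)/6 = 84/6 = 14
te_D = (5 + 4·11 + 17)/6 = 66/6 = 11
te_E = (4 + 4·6 + 14)/6 = 42/6 = 7
te_F = (3 + 4·9 + 21)/6 = 60/6 = 10
te_G = (11 + 4·14 + 23)/6 = 90/6 = 15
te_H = (4 + 4·5 + 12)/6 = 36/6 = 6

Forward pass:
ES_A = 0; EF_A = 5
ES_B = 0; EF_B = 15
ES_C = 0; EF_C = 14
ES_D = max(EF_A=5, EF_B=15) = 15; EF_D = 15+11 = 26
ES_E = 14; EF_E = 14+7 = 21
ES_F = 5; EF_F = 5+10 = 15
ES_G = 5; EF_G = 5+15 = 20
ES_H = max(EF_C=14, EF_D=26, EF_E=21, EF_F=15, EF_G=20) = 26; EF_H = 26+6 = 32
Expected project duration μ = 32 days. Critical path: B → D → H.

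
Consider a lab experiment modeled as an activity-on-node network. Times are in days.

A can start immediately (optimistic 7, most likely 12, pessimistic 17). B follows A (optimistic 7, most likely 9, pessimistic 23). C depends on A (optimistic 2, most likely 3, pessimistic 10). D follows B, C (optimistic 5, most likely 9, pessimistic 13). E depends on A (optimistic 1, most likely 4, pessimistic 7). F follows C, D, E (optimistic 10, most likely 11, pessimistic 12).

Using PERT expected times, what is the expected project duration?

te_A = (7 + 4·12 + 17)/6 = 72/6 = 12
te_B = (7 + 4·9 + 23)/6 = 66/6 = 11
te_C = (2 + 4·3 + 10)/6 = 24/6 = 4
te_D = (5 + 4·9 + 13)/6 = 54/6 = 9
te_E = (1 + 4·4 + 7)/6 = 24/6 = 4
te_F = (10 + 4·11 + 12)/6 = 66/6 = 11

Forward pass:
ES_A = 0; EF_A = 12
ES_B = 12; EF_B = 12+11 = 23
ES_C = 12; EF_C = 12+4 = 16
ES_D = max(EF_B=23, EF_C=16) = 23; EF_D = 23+9 = 32
ES_E = 12; EF_E = 12+4 = 16
ES_F = max(EF_C=16, EF_D=32, EF_E=16) = 32; EF_F = 32+11 = 43
Expected project duration μ = 43 days. Critical path: A → B → D → F.

43 days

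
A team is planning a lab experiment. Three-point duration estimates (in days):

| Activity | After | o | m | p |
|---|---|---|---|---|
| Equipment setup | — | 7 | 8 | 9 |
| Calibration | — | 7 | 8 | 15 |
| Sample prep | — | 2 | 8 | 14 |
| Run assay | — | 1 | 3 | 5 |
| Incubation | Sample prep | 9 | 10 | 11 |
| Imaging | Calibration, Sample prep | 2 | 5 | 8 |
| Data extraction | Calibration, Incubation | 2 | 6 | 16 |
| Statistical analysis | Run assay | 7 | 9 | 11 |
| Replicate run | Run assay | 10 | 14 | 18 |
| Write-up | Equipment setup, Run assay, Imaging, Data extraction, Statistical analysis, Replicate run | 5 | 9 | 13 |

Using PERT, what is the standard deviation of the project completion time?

3.37 days

te_Equipment setup = (7 + 4·8 + 9)/6 = 48/6 = 8; σ²_Equipment setup = ((9−7)/6)² = 0.111
te_Calibration = (7 + 4·8 + 15)/6 = 54/6 = 9; σ²_Calibration = ((15−7)/6)² = 1.778
te_Sample prep = (2 + 4·8 + 14)/6 = 48/6 = 8; σ²_Sample prep = ((14−2)/6)² = 4.000
te_Run assay = (1 + 4·3 + 5)/6 = 18/6 = 3; σ²_Run assay = ((5−1)/6)² = 0.444
te_Incubation = (9 + 4·10 + 11)/6 = 60/6 = 10; σ²_Incubation = ((11−9)/6)² = 0.111
te_Imaging = (2 + 4·5 + 8)/6 = 30/6 = 5; σ²_Imaging = ((8−2)/6)² = 1.000
te_Data extraction = (2 + 4·6 + 16)/6 = 42/6 = 7; σ²_Data extraction = ((16−2)/6)² = 5.444
te_Statistical analysis = (7 + 4·9 + 11)/6 = 54/6 = 9; σ²_Statistical analysis = ((11−7)/6)² = 0.444
te_Replicate run = (10 + 4·14 + 18)/6 = 84/6 = 14; σ²_Replicate run = ((18−10)/6)² = 1.778
te_Write-up = (5 + 4·9 + 13)/6 = 54/6 = 9; σ²_Write-up = ((13−5)/6)² = 1.778

Forward pass:
ES_Equipment setup = 0; EF_Equipment setup = 8
ES_Calibration = 0; EF_Calibration = 9
ES_Sample prep = 0; EF_Sample prep = 8
ES_Run assay = 0; EF_Run assay = 3
ES_Incubation = 8; EF_Incubation = 8+10 = 18
ES_Imaging = max(EF_Calibration=9, EF_Sample prep=8) = 9; EF_Imaging = 9+5 = 14
ES_Data extraction = max(EF_Calibration=9, EF_Incubation=18) = 18; EF_Data extraction = 18+7 = 25
ES_Statistical analysis = 3; EF_Statistical analysis = 3+9 = 12
ES_Replicate run = 3; EF_Replicate run = 3+14 = 17
ES_Write-up = max(EF_Equipment setup=8, EF_Run assay=3, EF_Imaging=14, EF_Data extraction=25, EF_Statistical analysis=12, EF_Replicate run=17) = 25; EF_Write-up = 25+9 = 34
Expected project duration μ = 34 days. Critical path: Sample prep → Incubation → Data extraction → Write-up.

Variance along critical path = 4.000 + 0.111 + 5.444 + 1.778 = 11.333
σ = √11.333 = 3.367 days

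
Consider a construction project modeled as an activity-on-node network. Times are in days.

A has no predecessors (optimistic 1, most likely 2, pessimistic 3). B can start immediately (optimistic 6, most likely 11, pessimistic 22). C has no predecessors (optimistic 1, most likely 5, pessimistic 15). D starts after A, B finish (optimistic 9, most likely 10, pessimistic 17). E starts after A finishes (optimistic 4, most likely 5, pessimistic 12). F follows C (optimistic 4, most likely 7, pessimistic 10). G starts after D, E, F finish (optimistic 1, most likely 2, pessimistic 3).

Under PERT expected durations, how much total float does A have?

te_A = (1 + 4·2 + 3)/6 = 12/6 = 2
te_B = (6 + 4·11 + 22)/6 = 72/6 = 12
te_C = (1 + 4·5 + 15)/6 = 36/6 = 6
te_D = (9 + 4·10 + 17)/6 = 66/6 = 11
te_E = (4 + 4·5 + 12)/6 = 36/6 = 6
te_F = (4 + 4·7 + 10)/6 = 42/6 = 7
te_G = (1 + 4·2 + 3)/6 = 12/6 = 2

Forward pass:
ES_A = 0; EF_A = 2
ES_B = 0; EF_B = 12
ES_C = 0; EF_C = 6
ES_D = max(EF_A=2, EF_B=12) = 12; EF_D = 12+11 = 23
ES_E = 2; EF_E = 2+6 = 8
ES_F = 6; EF_F = 6+7 = 13
ES_G = max(EF_D=23, EF_E=8, EF_F=13) = 23; EF_G = 23+2 = 25
Expected project duration μ = 25 days. Critical path: B → D → G.

Backward pass:
LF_G = 25; LS_G = 25−2 = 23
LF_F = LS_G = 23; LS_F = 23−7 = 16
LF_E = LS_G = 23; LS_E = 23−6 = 17
LF_D = LS_G = 23; LS_D = 23−11 = 12
LF_C = LS_F = 16; LS_C = 16−6 = 10
LF_B = LS_D = 12; LS_B = 12−12 = 0
LF_A = min(LS_D=12, LS_E=17) = 12; LS_A = 12−2 = 10
Slack_A = LS_A − ES_A = 10 − 0 = 10

10 days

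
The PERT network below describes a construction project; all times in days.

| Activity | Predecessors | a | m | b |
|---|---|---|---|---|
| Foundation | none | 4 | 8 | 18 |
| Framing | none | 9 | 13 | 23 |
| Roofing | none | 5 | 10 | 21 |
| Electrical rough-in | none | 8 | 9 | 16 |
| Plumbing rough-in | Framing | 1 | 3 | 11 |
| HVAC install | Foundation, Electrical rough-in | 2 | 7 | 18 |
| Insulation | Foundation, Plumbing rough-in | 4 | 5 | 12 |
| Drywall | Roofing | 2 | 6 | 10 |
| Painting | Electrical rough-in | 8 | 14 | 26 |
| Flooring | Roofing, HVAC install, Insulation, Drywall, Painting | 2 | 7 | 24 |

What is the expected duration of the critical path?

34 days

te_Foundation = (4 + 4·8 + 18)/6 = 54/6 = 9
te_Framing = (9 + 4·13 + 23)/6 = 84/6 = 14
te_Roofing = (5 + 4·10 + 21)/6 = 66/6 = 11
te_Electrical rough-in = (8 + 4·9 + 16)/6 = 60/6 = 10
te_Plumbing rough-in = (1 + 4·3 + 11)/6 = 24/6 = 4
te_HVAC install = (2 + 4·7 + 18)/6 = 48/6 = 8
te_Insulation = (4 + 4·5 + 12)/6 = 36/6 = 6
te_Drywall = (2 + 4·6 + 10)/6 = 36/6 = 6
te_Painting = (8 + 4·14 + 26)/6 = 90/6 = 15
te_Flooring = (2 + 4·7 + 24)/6 = 54/6 = 9

Forward pass:
ES_Foundation = 0; EF_Foundation = 9
ES_Framing = 0; EF_Framing = 14
ES_Roofing = 0; EF_Roofing = 11
ES_Electrical rough-in = 0; EF_Electrical rough-in = 10
ES_Plumbing rough-in = 14; EF_Plumbing rough-in = 14+4 = 18
ES_HVAC install = max(EF_Foundation=9, EF_Electrical rough-in=10) = 10; EF_HVAC install = 10+8 = 18
ES_Insulation = max(EF_Foundation=9, EF_Plumbing rough-in=18) = 18; EF_Insulation = 18+6 = 24
ES_Drywall = 11; EF_Drywall = 11+6 = 17
ES_Painting = 10; EF_Painting = 10+15 = 25
ES_Flooring = max(EF_Roofing=11, EF_HVAC install=18, EF_Insulation=24, EF_Drywall=17, EF_Painting=25) = 25; EF_Flooring = 25+9 = 34
Expected project duration μ = 34 days. Critical path: Electrical rough-in → Painting → Flooring.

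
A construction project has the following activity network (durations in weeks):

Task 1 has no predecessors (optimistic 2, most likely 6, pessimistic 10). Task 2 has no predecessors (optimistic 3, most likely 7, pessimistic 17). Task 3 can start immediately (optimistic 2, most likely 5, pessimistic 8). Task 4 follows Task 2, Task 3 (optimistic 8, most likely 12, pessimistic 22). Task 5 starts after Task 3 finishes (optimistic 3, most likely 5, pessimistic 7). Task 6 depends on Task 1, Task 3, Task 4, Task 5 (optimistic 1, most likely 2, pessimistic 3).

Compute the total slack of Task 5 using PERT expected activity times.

11 weeks

te_Task 1 = (2 + 4·6 + 10)/6 = 36/6 = 6
te_Task 2 = (3 + 4·7 + 17)/6 = 48/6 = 8
te_Task 3 = (2 + 4·5 + 8)/6 = 30/6 = 5
te_Task 4 = (8 + 4·12 + 22)/6 = 78/6 = 13
te_Task 5 = (3 + 4·5 + 7)/6 = 30/6 = 5
te_Task 6 = (1 + 4·2 + 3)/6 = 12/6 = 2

Forward pass:
ES_Task 1 = 0; EF_Task 1 = 6
ES_Task 2 = 0; EF_Task 2 = 8
ES_Task 3 = 0; EF_Task 3 = 5
ES_Task 4 = max(EF_Task 2=8, EF_Task 3=5) = 8; EF_Task 4 = 8+13 = 21
ES_Task 5 = 5; EF_Task 5 = 5+5 = 10
ES_Task 6 = max(EF_Task 1=6, EF_Task 3=5, EF_Task 4=21, EF_Task 5=10) = 21; EF_Task 6 = 21+2 = 23
Expected project duration μ = 23 weeks. Critical path: Task 2 → Task 4 → Task 6.

Backward pass:
LF_Task 6 = 23; LS_Task 6 = 23−2 = 21
LF_Task 5 = LS_Task 6 = 21; LS_Task 5 = 21−5 = 16
LF_Task 4 = LS_Task 6 = 21; LS_Task 4 = 21−13 = 8
LF_Task 3 = min(LS_Task 4=8, LS_Task 5=16, LS_Task 6=21) = 8; LS_Task 3 = 8−5 = 3
LF_Task 2 = LS_Task 4 = 8; LS_Task 2 = 8−8 = 0
LF_Task 1 = LS_Task 6 = 21; LS_Task 1 = 21−6 = 15
Slack_Task 5 = LS_Task 5 − ES_Task 5 = 16 − 5 = 11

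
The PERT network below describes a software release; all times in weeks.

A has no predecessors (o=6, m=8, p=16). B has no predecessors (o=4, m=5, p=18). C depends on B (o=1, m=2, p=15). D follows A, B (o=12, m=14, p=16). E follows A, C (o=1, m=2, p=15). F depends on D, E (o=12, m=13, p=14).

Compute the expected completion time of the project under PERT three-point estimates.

te_A = (6 + 4·8 + 16)/6 = 54/6 = 9
te_B = (4 + 4·5 + 18)/6 = 42/6 = 7
te_C = (1 + 4·2 + 15)/6 = 24/6 = 4
te_D = (12 + 4·14 + 16)/6 = 84/6 = 14
te_E = (1 + 4·2 + 15)/6 = 24/6 = 4
te_F = (12 + 4·13 + 14)/6 = 78/6 = 13

Forward pass:
ES_A = 0; EF_A = 9
ES_B = 0; EF_B = 7
ES_C = 7; EF_C = 7+4 = 11
ES_D = max(EF_A=9, EF_B=7) = 9; EF_D = 9+14 = 23
ES_E = max(EF_A=9, EF_C=11) = 11; EF_E = 11+4 = 15
ES_F = max(EF_D=23, EF_E=15) = 23; EF_F = 23+13 = 36
Expected project duration μ = 36 weeks. Critical path: A → D → F.

36 weeks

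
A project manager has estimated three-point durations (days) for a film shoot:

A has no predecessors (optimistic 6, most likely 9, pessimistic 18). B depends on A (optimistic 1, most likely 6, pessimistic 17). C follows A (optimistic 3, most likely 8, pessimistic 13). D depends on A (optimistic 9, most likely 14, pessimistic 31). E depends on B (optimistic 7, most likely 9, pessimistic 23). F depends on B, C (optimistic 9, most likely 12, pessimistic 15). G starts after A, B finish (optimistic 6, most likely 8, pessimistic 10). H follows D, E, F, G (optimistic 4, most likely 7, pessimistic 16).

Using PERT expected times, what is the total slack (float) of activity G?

5 days

te_A = (6 + 4·9 + 18)/6 = 60/6 = 10
te_B = (1 + 4·6 + 17)/6 = 42/6 = 7
te_C = (3 + 4·8 + 13)/6 = 48/6 = 8
te_D = (9 + 4·14 + 31)/6 = 96/6 = 16
te_E = (7 + 4·9 + 23)/6 = 66/6 = 11
te_F = (9 + 4·12 + 15)/6 = 72/6 = 12
te_G = (6 + 4·8 + 10)/6 = 48/6 = 8
te_H = (4 + 4·7 + 16)/6 = 48/6 = 8

Forward pass:
ES_A = 0; EF_A = 10
ES_B = 10; EF_B = 10+7 = 17
ES_C = 10; EF_C = 10+8 = 18
ES_D = 10; EF_D = 10+16 = 26
ES_E = 17; EF_E = 17+11 = 28
ES_F = max(EF_B=17, EF_C=18) = 18; EF_F = 18+12 = 30
ES_G = max(EF_A=10, EF_B=17) = 17; EF_G = 17+8 = 25
ES_H = max(EF_D=26, EF_E=28, EF_F=30, EF_G=25) = 30; EF_H = 30+8 = 38
Expected project duration μ = 38 days. Critical path: A → C → F → H.

Backward pass:
LF_H = 38; LS_H = 38−8 = 30
LF_G = LS_H = 30; LS_G = 30−8 = 22
LF_F = LS_H = 30; LS_F = 30−12 = 18
LF_E = LS_H = 30; LS_E = 30−11 = 19
LF_D = LS_H = 30; LS_D = 30−16 = 14
LF_C = LS_F = 18; LS_C = 18−8 = 10
LF_B = min(LS_E=19, LS_F=18, LS_G=22) = 18; LS_B = 18−7 = 11
LF_A = min(LS_B=11, LS_C=10, LS_D=14, LS_G=22) = 10; LS_A = 10−10 = 0
Slack_G = LS_G − ES_G = 22 − 17 = 5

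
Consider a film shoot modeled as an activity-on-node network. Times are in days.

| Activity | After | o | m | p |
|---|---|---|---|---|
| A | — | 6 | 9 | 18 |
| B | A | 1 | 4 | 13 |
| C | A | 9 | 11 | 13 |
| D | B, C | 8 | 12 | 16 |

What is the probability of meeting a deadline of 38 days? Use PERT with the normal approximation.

te_A = (6 + 4·9 + 18)/6 = 60/6 = 10; σ²_A = ((18−6)/6)² = 4.000
te_B = (1 + 4·4 + 13)/6 = 30/6 = 5; σ²_B = ((13−1)/6)² = 4.000
te_C = (9 + 4·11 + 13)/6 = 66/6 = 11; σ²_C = ((13−9)/6)² = 0.444
te_D = (8 + 4·12 + 16)/6 = 72/6 = 12; σ²_D = ((16−8)/6)² = 1.778

Forward pass:
ES_A = 0; EF_A = 10
ES_B = 10; EF_B = 10+5 = 15
ES_C = 10; EF_C = 10+11 = 21
ES_D = max(EF_B=15, EF_C=21) = 21; EF_D = 21+12 = 33
Expected project duration μ = 33 days. Critical path: A → C → D.

Variance along critical path = 4.000 + 0.444 + 1.778 = 6.222; σ = √6.222 = 2.494 days.
Z = (38 − 33) / 2.494 = 2.004
P(T ≤ 38) = Φ(2.004) ≈ 0.977

0.977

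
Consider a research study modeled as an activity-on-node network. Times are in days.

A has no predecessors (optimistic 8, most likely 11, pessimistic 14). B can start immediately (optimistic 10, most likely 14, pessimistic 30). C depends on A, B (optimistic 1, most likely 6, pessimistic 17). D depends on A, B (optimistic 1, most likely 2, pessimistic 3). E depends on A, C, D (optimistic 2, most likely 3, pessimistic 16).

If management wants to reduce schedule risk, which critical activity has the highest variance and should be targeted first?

te_A = (8 + 4·11 + 14)/6 = 66/6 = 11; σ²_A = ((14−8)/6)² = 1.000
te_B = (10 + 4·14 + 30)/6 = 96/6 = 16; σ²_B = ((30−10)/6)² = 11.111
te_C = (1 + 4·6 + 17)/6 = 42/6 = 7; σ²_C = ((17−1)/6)² = 7.111
te_D = (1 + 4·2 + 3)/6 = 12/6 = 2; σ²_D = ((3−1)/6)² = 0.111
te_E = (2 + 4·3 + 16)/6 = 30/6 = 5; σ²_E = ((16−2)/6)² = 5.444

Forward pass:
ES_A = 0; EF_A = 11
ES_B = 0; EF_B = 16
ES_C = max(EF_A=11, EF_B=16) = 16; EF_C = 16+7 = 23
ES_D = max(EF_A=11, EF_B=16) = 16; EF_D = 16+2 = 18
ES_E = max(EF_A=11, EF_C=23, EF_D=18) = 23; EF_E = 23+5 = 28
Expected project duration μ = 28 days. Critical path: B → C → E.

Variances on critical path: σ²_B=11.111, σ²_C=7.111, σ²_E=5.444.
Largest is σ²_B = 11.111.

B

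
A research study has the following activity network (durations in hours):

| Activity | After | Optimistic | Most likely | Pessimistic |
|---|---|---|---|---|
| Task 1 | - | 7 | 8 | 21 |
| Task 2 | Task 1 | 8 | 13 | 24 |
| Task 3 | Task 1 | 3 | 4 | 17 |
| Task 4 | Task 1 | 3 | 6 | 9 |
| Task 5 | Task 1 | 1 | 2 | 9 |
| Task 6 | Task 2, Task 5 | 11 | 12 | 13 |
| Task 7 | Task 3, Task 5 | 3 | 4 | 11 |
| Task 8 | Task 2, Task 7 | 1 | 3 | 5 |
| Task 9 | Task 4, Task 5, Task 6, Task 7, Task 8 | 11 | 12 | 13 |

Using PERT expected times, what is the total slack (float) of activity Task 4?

20 hours

te_Task 1 = (7 + 4·8 + 21)/6 = 60/6 = 10
te_Task 2 = (8 + 4·13 + 24)/6 = 84/6 = 14
te_Task 3 = (3 + 4·4 + 17)/6 = 36/6 = 6
te_Task 4 = (3 + 4·6 + 9)/6 = 36/6 = 6
te_Task 5 = (1 + 4·2 + 9)/6 = 18/6 = 3
te_Task 6 = (11 + 4·12 + 13)/6 = 72/6 = 12
te_Task 7 = (3 + 4·4 + 11)/6 = 30/6 = 5
te_Task 8 = (1 + 4·3 + 5)/6 = 18/6 = 3
te_Task 9 = (11 + 4·12 + 13)/6 = 72/6 = 12

Forward pass:
ES_Task 1 = 0; EF_Task 1 = 10
ES_Task 2 = 10; EF_Task 2 = 10+14 = 24
ES_Task 3 = 10; EF_Task 3 = 10+6 = 16
ES_Task 4 = 10; EF_Task 4 = 10+6 = 16
ES_Task 5 = 10; EF_Task 5 = 10+3 = 13
ES_Task 6 = max(EF_Task 2=24, EF_Task 5=13) = 24; EF_Task 6 = 24+12 = 36
ES_Task 7 = max(EF_Task 3=16, EF_Task 5=13) = 16; EF_Task 7 = 16+5 = 21
ES_Task 8 = max(EF_Task 2=24, EF_Task 7=21) = 24; EF_Task 8 = 24+3 = 27
ES_Task 9 = max(EF_Task 4=16, EF_Task 5=13, EF_Task 6=36, EF_Task 7=21, EF_Task 8=27) = 36; EF_Task 9 = 36+12 = 48
Expected project duration μ = 48 hours. Critical path: Task 1 → Task 2 → Task 6 → Task 9.

Backward pass:
LF_Task 9 = 48; LS_Task 9 = 48−12 = 36
LF_Task 8 = LS_Task 9 = 36; LS_Task 8 = 36−3 = 33
LF_Task 7 = min(LS_Task 8=33, LS_Task 9=36) = 33; LS_Task 7 = 33−5 = 28
LF_Task 6 = LS_Task 9 = 36; LS_Task 6 = 36−12 = 24
LF_Task 5 = min(LS_Task 6=24, LS_Task 7=28, LS_Task 9=36) = 24; LS_Task 5 = 24−3 = 21
LF_Task 4 = LS_Task 9 = 36; LS_Task 4 = 36−6 = 30
LF_Task 3 = LS_Task 7 = 28; LS_Task 3 = 28−6 = 22
LF_Task 2 = min(LS_Task 6=24, LS_Task 8=33) = 24; LS_Task 2 = 24−14 = 10
LF_Task 1 = min(LS_Task 2=10, LS_Task 3=22, LS_Task 4=30, LS_Task 5=21) = 10; LS_Task 1 = 10−10 = 0
Slack_Task 4 = LS_Task 4 − ES_Task 4 = 30 − 10 = 20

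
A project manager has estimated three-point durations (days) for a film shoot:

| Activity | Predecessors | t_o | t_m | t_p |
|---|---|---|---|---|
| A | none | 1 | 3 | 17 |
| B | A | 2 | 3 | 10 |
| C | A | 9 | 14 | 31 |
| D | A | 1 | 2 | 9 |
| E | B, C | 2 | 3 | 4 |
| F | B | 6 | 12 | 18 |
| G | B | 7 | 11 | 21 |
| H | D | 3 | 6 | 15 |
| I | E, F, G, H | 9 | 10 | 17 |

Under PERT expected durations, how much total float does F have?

te_A = (1 + 4·3 + 17)/6 = 30/6 = 5
te_B = (2 + 4·3 + 10)/6 = 24/6 = 4
te_C = (9 + 4·14 + 31)/6 = 96/6 = 16
te_D = (1 + 4·2 + 9)/6 = 18/6 = 3
te_E = (2 + 4·3 + 4)/6 = 18/6 = 3
te_F = (6 + 4·12 + 18)/6 = 72/6 = 12
te_G = (7 + 4·11 + 21)/6 = 72/6 = 12
te_H = (3 + 4·6 + 15)/6 = 42/6 = 7
te_I = (9 + 4·10 + 17)/6 = 66/6 = 11

Forward pass:
ES_A = 0; EF_A = 5
ES_B = 5; EF_B = 5+4 = 9
ES_C = 5; EF_C = 5+16 = 21
ES_D = 5; EF_D = 5+3 = 8
ES_E = max(EF_B=9, EF_C=21) = 21; EF_E = 21+3 = 24
ES_F = 9; EF_F = 9+12 = 21
ES_G = 9; EF_G = 9+12 = 21
ES_H = 8; EF_H = 8+7 = 15
ES_I = max(EF_E=24, EF_F=21, EF_G=21, EF_H=15) = 24; EF_I = 24+11 = 35
Expected project duration μ = 35 days. Critical path: A → C → E → I.

Backward pass:
LF_I = 35; LS_I = 35−11 = 24
LF_H = LS_I = 24; LS_H = 24−7 = 17
LF_G = LS_I = 24; LS_G = 24−12 = 12
LF_F = LS_I = 24; LS_F = 24−12 = 12
LF_E = LS_I = 24; LS_E = 24−3 = 21
LF_D = LS_H = 17; LS_D = 17−3 = 14
LF_C = LS_E = 21; LS_C = 21−16 = 5
LF_B = min(LS_E=21, LS_F=12, LS_G=12) = 12; LS_B = 12−4 = 8
LF_A = min(LS_B=8, LS_C=5, LS_D=14) = 5; LS_A = 5−5 = 0
Slack_F = LS_F − ES_F = 12 − 9 = 3

3 days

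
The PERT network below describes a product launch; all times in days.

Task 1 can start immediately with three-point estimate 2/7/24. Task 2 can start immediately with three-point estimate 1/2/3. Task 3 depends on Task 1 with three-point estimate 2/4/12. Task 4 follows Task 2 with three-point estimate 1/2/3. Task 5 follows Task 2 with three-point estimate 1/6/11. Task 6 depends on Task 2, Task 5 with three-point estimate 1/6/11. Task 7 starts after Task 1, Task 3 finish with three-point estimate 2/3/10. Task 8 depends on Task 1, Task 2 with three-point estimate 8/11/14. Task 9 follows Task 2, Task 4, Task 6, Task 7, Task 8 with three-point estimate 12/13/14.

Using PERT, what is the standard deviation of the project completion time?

te_Task 1 = (2 + 4·7 + 24)/6 = 54/6 = 9; σ²_Task 1 = ((24−2)/6)² = 13.444
te_Task 2 = (1 + 4·2 + 3)/6 = 12/6 = 2; σ²_Task 2 = ((3−1)/6)² = 0.111
te_Task 3 = (2 + 4·4 + 12)/6 = 30/6 = 5; σ²_Task 3 = ((12−2)/6)² = 2.778
te_Task 4 = (1 + 4·2 + 3)/6 = 12/6 = 2; σ²_Task 4 = ((3−1)/6)² = 0.111
te_Task 5 = (1 + 4·6 + 11)/6 = 36/6 = 6; σ²_Task 5 = ((11−1)/6)² = 2.778
te_Task 6 = (1 + 4·6 + 11)/6 = 36/6 = 6; σ²_Task 6 = ((11−1)/6)² = 2.778
te_Task 7 = (2 + 4·3 + 10)/6 = 24/6 = 4; σ²_Task 7 = ((10−2)/6)² = 1.778
te_Task 8 = (8 + 4·11 + 14)/6 = 66/6 = 11; σ²_Task 8 = ((14−8)/6)² = 1.000
te_Task 9 = (12 + 4·13 + 14)/6 = 78/6 = 13; σ²_Task 9 = ((14−12)/6)² = 0.111

Forward pass:
ES_Task 1 = 0; EF_Task 1 = 9
ES_Task 2 = 0; EF_Task 2 = 2
ES_Task 3 = 9; EF_Task 3 = 9+5 = 14
ES_Task 4 = 2; EF_Task 4 = 2+2 = 4
ES_Task 5 = 2; EF_Task 5 = 2+6 = 8
ES_Task 6 = max(EF_Task 2=2, EF_Task 5=8) = 8; EF_Task 6 = 8+6 = 14
ES_Task 7 = max(EF_Task 1=9, EF_Task 3=14) = 14; EF_Task 7 = 14+4 = 18
ES_Task 8 = max(EF_Task 1=9, EF_Task 2=2) = 9; EF_Task 8 = 9+11 = 20
ES_Task 9 = max(EF_Task 2=2, EF_Task 4=4, EF_Task 6=14, EF_Task 7=18, EF_Task 8=20) = 20; EF_Task 9 = 20+13 = 33
Expected project duration μ = 33 days. Critical path: Task 1 → Task 8 → Task 9.

Variance along critical path = 13.444 + 1.000 + 0.111 = 14.556
σ = √14.556 = 3.815 days

3.82 days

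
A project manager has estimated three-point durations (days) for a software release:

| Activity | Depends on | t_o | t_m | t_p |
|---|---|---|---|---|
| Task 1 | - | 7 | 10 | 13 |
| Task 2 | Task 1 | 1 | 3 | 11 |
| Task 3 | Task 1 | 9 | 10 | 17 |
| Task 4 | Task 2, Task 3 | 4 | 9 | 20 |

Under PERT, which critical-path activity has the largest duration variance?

te_Task 1 = (7 + 4·10 + 13)/6 = 60/6 = 10; σ²_Task 1 = ((13−7)/6)² = 1.000
te_Task 2 = (1 + 4·3 + 11)/6 = 24/6 = 4; σ²_Task 2 = ((11−1)/6)² = 2.778
te_Task 3 = (9 + 4·10 + 17)/6 = 66/6 = 11; σ²_Task 3 = ((17−9)/6)² = 1.778
te_Task 4 = (4 + 4·9 + 20)/6 = 60/6 = 10; σ²_Task 4 = ((20−4)/6)² = 7.111

Forward pass:
ES_Task 1 = 0; EF_Task 1 = 10
ES_Task 2 = 10; EF_Task 2 = 10+4 = 14
ES_Task 3 = 10; EF_Task 3 = 10+11 = 21
ES_Task 4 = max(EF_Task 2=14, EF_Task 3=21) = 21; EF_Task 4 = 21+10 = 31
Expected project duration μ = 31 days. Critical path: Task 1 → Task 3 → Task 4.

Variances on critical path: σ²_Task 1=1.000, σ²_Task 3=1.778, σ²_Task 4=7.111.
Largest is σ²_Task 4 = 7.111.

Task 4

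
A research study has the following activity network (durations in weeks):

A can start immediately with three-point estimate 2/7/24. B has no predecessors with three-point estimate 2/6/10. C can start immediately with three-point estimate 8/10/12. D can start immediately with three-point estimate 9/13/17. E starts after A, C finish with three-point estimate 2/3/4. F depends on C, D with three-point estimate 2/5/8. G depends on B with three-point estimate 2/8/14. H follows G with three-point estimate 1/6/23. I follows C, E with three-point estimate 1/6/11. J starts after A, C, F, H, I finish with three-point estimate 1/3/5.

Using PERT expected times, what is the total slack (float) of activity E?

te_A = (2 + 4·7 + 24)/6 = 54/6 = 9
te_B = (2 + 4·6 + 10)/6 = 36/6 = 6
te_C = (8 + 4·10 + 12)/6 = 60/6 = 10
te_D = (9 + 4·13 + 17)/6 = 78/6 = 13
te_E = (2 + 4·3 + 4)/6 = 18/6 = 3
te_F = (2 + 4·5 + 8)/6 = 30/6 = 5
te_G = (2 + 4·8 + 14)/6 = 48/6 = 8
te_H = (1 + 4·6 + 23)/6 = 48/6 = 8
te_I = (1 + 4·6 + 11)/6 = 36/6 = 6
te_J = (1 + 4·3 + 5)/6 = 18/6 = 3

Forward pass:
ES_A = 0; EF_A = 9
ES_B = 0; EF_B = 6
ES_C = 0; EF_C = 10
ES_D = 0; EF_D = 13
ES_E = max(EF_A=9, EF_C=10) = 10; EF_E = 10+3 = 13
ES_F = max(EF_C=10, EF_D=13) = 13; EF_F = 13+5 = 18
ES_G = 6; EF_G = 6+8 = 14
ES_H = 14; EF_H = 14+8 = 22
ES_I = max(EF_C=10, EF_E=13) = 13; EF_I = 13+6 = 19
ES_J = max(EF_A=9, EF_C=10, EF_F=18, EF_H=22, EF_I=19) = 22; EF_J = 22+3 = 25
Expected project duration μ = 25 weeks. Critical path: B → G → H → J.

Backward pass:
LF_J = 25; LS_J = 25−3 = 22
LF_I = LS_J = 22; LS_I = 22−6 = 16
LF_H = LS_J = 22; LS_H = 22−8 = 14
LF_G = LS_H = 14; LS_G = 14−8 = 6
LF_F = LS_J = 22; LS_F = 22−5 = 17
LF_E = LS_I = 16; LS_E = 16−3 = 13
LF_D = LS_F = 17; LS_D = 17−13 = 4
LF_C = min(LS_E=13, LS_F=17, LS_I=16, LS_J=22) = 13; LS_C = 13−10 = 3
LF_B = LS_G = 6; LS_B = 6−6 = 0
LF_A = min(LS_E=13, LS_J=22) = 13; LS_A = 13−9 = 4
Slack_E = LS_E − ES_E = 13 − 10 = 3

3 weeks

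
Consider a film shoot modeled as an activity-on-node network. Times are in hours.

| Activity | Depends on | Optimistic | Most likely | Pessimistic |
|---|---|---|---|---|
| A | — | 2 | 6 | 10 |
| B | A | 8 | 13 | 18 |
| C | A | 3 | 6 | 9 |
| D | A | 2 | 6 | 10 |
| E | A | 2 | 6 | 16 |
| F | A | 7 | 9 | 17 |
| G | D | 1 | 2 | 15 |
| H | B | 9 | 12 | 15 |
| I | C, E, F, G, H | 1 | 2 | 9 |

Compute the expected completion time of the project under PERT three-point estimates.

te_A = (2 + 4·6 + 10)/6 = 36/6 = 6
te_B = (8 + 4·13 + 18)/6 = 78/6 = 13
te_C = (3 + 4·6 + 9)/6 = 36/6 = 6
te_D = (2 + 4·6 + 10)/6 = 36/6 = 6
te_E = (2 + 4·6 + 16)/6 = 42/6 = 7
te_F = (7 + 4·9 + 17)/6 = 60/6 = 10
te_G = (1 + 4·2 + 15)/6 = 24/6 = 4
te_H = (9 + 4·12 + 15)/6 = 72/6 = 12
te_I = (1 + 4·2 + 9)/6 = 18/6 = 3

Forward pass:
ES_A = 0; EF_A = 6
ES_B = 6; EF_B = 6+13 = 19
ES_C = 6; EF_C = 6+6 = 12
ES_D = 6; EF_D = 6+6 = 12
ES_E = 6; EF_E = 6+7 = 13
ES_F = 6; EF_F = 6+10 = 16
ES_G = 12; EF_G = 12+4 = 16
ES_H = 19; EF_H = 19+12 = 31
ES_I = max(EF_C=12, EF_E=13, EF_F=16, EF_G=16, EF_H=31) = 31; EF_I = 31+3 = 34
Expected project duration μ = 34 hours. Critical path: A → B → H → I.

34 hours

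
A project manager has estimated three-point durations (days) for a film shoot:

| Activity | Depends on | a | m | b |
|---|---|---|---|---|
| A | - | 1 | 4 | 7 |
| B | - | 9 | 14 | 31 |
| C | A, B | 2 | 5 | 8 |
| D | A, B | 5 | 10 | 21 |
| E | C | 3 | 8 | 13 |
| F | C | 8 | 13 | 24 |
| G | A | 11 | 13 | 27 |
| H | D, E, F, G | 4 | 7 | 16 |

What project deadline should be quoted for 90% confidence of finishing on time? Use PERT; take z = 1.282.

49.5 days

te_A = (1 + 4·4 + 7)/6 = 24/6 = 4; σ²_A = ((7−1)/6)² = 1.000
te_B = (9 + 4·14 + 31)/6 = 96/6 = 16; σ²_B = ((31−9)/6)² = 13.444
te_C = (2 + 4·5 + 8)/6 = 30/6 = 5; σ²_C = ((8−2)/6)² = 1.000
te_D = (5 + 4·10 + 21)/6 = 66/6 = 11; σ²_D = ((21−5)/6)² = 7.111
te_E = (3 + 4·8 + 13)/6 = 48/6 = 8; σ²_E = ((13−3)/6)² = 2.778
te_F = (8 + 4·13 + 24)/6 = 84/6 = 14; σ²_F = ((24−8)/6)² = 7.111
te_G = (11 + 4·13 + 27)/6 = 90/6 = 15; σ²_G = ((27−11)/6)² = 7.111
te_H = (4 + 4·7 + 16)/6 = 48/6 = 8; σ²_H = ((16−4)/6)² = 4.000

Forward pass:
ES_A = 0; EF_A = 4
ES_B = 0; EF_B = 16
ES_C = max(EF_A=4, EF_B=16) = 16; EF_C = 16+5 = 21
ES_D = max(EF_A=4, EF_B=16) = 16; EF_D = 16+11 = 27
ES_E = 21; EF_E = 21+8 = 29
ES_F = 21; EF_F = 21+14 = 35
ES_G = 4; EF_G = 4+15 = 19
ES_H = max(EF_D=27, EF_E=29, EF_F=35, EF_G=19) = 35; EF_H = 35+8 = 43
Expected project duration μ = 43 days. Critical path: B → C → F → H.

Variance along critical path = 13.444 + 1.000 + 7.111 + 4.000 = 25.556; σ = 5.055 days.
D = μ + z·σ = 43 + 1.282·5.055 = 49.5 days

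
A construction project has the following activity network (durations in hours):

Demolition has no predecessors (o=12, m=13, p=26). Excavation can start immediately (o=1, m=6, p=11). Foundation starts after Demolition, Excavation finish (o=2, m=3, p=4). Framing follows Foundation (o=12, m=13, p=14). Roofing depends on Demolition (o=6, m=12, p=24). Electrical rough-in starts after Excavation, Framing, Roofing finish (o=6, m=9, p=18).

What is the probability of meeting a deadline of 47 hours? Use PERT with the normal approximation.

te_Demolition = (12 + 4·13 + 26)/6 = 90/6 = 15; σ²_Demolition = ((26−12)/6)² = 5.444
te_Excavation = (1 + 4·6 + 11)/6 = 36/6 = 6; σ²_Excavation = ((11−1)/6)² = 2.778
te_Foundation = (2 + 4·3 + 4)/6 = 18/6 = 3; σ²_Foundation = ((4−2)/6)² = 0.111
te_Framing = (12 + 4·13 + 14)/6 = 78/6 = 13; σ²_Framing = ((14−12)/6)² = 0.111
te_Roofing = (6 + 4·12 + 24)/6 = 78/6 = 13; σ²_Roofing = ((24−6)/6)² = 9.000
te_Electrical rough-in = (6 + 4·9 + 18)/6 = 60/6 = 10; σ²_Electrical rough-in = ((18−6)/6)² = 4.000

Forward pass:
ES_Demolition = 0; EF_Demolition = 15
ES_Excavation = 0; EF_Excavation = 6
ES_Foundation = max(EF_Demolition=15, EF_Excavation=6) = 15; EF_Foundation = 15+3 = 18
ES_Framing = 18; EF_Framing = 18+13 = 31
ES_Roofing = 15; EF_Roofing = 15+13 = 28
ES_Electrical rough-in = max(EF_Excavation=6, EF_Framing=31, EF_Roofing=28) = 31; EF_Electrical rough-in = 31+10 = 41
Expected project duration μ = 41 hours. Critical path: Demolition → Foundation → Framing → Electrical rough-in.

Variance along critical path = 5.444 + 0.111 + 0.111 + 4.000 = 9.667; σ = √9.667 = 3.109 hours.
Z = (47 − 41) / 3.109 = 1.930
P(T ≤ 47) = Φ(1.930) ≈ 0.973

0.973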